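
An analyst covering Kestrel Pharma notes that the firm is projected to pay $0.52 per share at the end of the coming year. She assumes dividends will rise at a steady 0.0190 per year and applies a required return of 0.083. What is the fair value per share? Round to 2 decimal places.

$8.12

Gordon growth model: P₀ = D₁/(r − g), with D₁ = 0.52 given directly.
P₀ = 0.5200 / (0.083 − 0.019) = 0.5200 / 0.064 = 8.1250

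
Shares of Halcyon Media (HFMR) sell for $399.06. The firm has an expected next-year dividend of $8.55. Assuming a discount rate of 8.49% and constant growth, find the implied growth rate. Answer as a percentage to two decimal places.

6.35%

From P₀ = D₁/(r − g), the implied growth is g = r − D₁/P₀.
g = 0.0849 − 8.55/399.06 = 0.0849 − 0.02143 = 0.06347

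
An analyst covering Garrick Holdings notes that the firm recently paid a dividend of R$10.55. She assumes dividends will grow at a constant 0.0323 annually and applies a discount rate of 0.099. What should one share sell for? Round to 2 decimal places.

R$163.28

Gordon growth model: P₀ = D₁/(r − g). D₁ = 10.55 × (1 + 0.0323) = 10.8908.
P₀ = 10.8908 / (0.099 − 0.0323) = 10.8908 / 0.0667 = 163.2798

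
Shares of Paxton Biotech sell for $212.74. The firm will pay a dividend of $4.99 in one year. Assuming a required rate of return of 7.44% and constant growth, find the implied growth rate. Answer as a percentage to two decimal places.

5.09%

From P₀ = D₁/(r − g), the implied growth is g = r − D₁/P₀.
g = 0.0744 − 4.99/212.74 = 0.0744 − 0.02346 = 0.05094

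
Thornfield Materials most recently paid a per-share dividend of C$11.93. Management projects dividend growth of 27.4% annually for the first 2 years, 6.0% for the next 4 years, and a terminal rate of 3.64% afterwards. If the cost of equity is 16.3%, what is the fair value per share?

C$153.92

Three-stage DDM. Project D₁…D_6; terminal Gordon value at t=6 with g = 0.0364; discount at r = 0.163.
D_1 = 15.1988
D_2 = 19.3633
D_3 = 20.5251
D_4 = 21.7566
D_5 = 23.0620
D_6 = 24.4457
TV_6 = 25.3355/(0.163−0.0364) = 200.1227
P₀ = Σ Dₜ/(1+r)ᵗ + TV_6/(1+r)^6 = 153.9193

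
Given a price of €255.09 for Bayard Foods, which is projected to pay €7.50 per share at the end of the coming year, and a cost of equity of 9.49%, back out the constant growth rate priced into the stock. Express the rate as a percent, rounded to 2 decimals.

From P₀ = D₁/(r − g), the implied growth is g = r − D₁/P₀.
g = 0.0949 − 7.50/255.09 = 0.0949 − 0.02940 = 0.06550

6.55%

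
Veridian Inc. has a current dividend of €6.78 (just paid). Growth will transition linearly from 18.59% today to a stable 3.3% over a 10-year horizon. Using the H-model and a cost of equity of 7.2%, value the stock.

€312.49

H-model: P₀ = D₀[(1+g_L) + H(g_S−g_L)]/(r−g_L), with H = 10/2 = 5.
P₀ = 6.78 × [(1+0.033) + 5×(0.1859−0.033)] / (0.072−0.033)
   = 6.78 × 1.7975 / 0.039 = 312.4885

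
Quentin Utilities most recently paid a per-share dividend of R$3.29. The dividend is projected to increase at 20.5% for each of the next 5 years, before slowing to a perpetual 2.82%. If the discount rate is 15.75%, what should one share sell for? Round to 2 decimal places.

R$50.58

Two-stage DDM. Project D₁…D_5 at 0.205, terminal growth 0.0282, discount at r = 0.1575.
D_1 = 3.9645
D_2 = 4.7772
D_3 = 5.7565
D_4 = 6.9366
D_5 = 8.3586
Terminal value at t=5: TV = D_6/(r−g) = 8.5943/(0.1575−0.0282) = 66.4676
P₀ = 3.9645/(1+0.1575)^1 + 4.7772/(1+0.1575)^2 + 5.7565/(1+0.1575)^3 + 6.9366/(1+0.1575)^4 + 8.3586/(1+0.1575)^5 + 66.4676/(1+0.1575)^5 = 50.5788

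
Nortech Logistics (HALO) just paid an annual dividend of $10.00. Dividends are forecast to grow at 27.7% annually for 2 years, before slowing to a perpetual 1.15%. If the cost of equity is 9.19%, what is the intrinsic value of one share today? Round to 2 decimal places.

Two-stage DDM. Project D₁…D_2 at 0.277, terminal growth 0.0115, discount at r = 0.0919.
D_1 = 12.7700
D_2 = 16.3073
Terminal value at t=2: TV = D_3/(r−g) = 16.4948/(0.0919−0.0115) = 205.1595
P₀ = 12.7700/(1+0.0919)^1 + 16.3073/(1+0.0919)^2 + 205.1595/(1+0.0919)^2 = 197.4512

$197.45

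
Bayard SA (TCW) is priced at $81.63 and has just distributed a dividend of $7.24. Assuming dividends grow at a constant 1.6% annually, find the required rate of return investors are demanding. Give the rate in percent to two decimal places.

Rearranging the constant-growth DDM: r = D₁/P₀ + g.
D₁ = 7.24 × (1 + 0.016) = 7.3558.
r = 7.3558 / 81.63 + 0.016 = 0.09011 + 0.016 = 0.10611

10.61%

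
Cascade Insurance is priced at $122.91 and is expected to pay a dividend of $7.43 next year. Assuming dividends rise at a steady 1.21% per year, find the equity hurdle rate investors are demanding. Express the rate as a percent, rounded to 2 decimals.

Rearranging the constant-growth DDM: r = D₁/P₀ + g.
r = 7.4300 / 122.91 + 0.0121 = 0.06045 + 0.0121 = 0.07255

7.26%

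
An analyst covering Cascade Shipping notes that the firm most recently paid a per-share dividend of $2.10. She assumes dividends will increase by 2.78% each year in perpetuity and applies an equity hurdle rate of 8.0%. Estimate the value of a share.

$41.35

Gordon growth model: P₀ = D₁/(r − g). D₁ = 2.10 × (1 + 0.0278) = 2.1584.
P₀ = 2.1584 / (0.08 − 0.0278) = 2.1584 / 0.0522 = 41.3483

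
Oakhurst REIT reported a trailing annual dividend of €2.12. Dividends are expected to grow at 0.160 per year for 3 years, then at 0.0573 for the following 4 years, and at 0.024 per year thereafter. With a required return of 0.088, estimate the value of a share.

€53.47

Three-stage DDM. Project D₁…D_7; terminal Gordon value at t=7 with g = 0.024; discount at r = 0.088.
D_1 = 2.4592
D_2 = 2.8527
D_3 = 3.3091
D_4 = 3.4987
D_5 = 3.6992
D_6 = 3.9112
D_7 = 4.1353
TV_7 = 4.2345/(0.088−0.024) = 66.1642
P₀ = Σ Dₜ/(1+r)ᵗ + TV_7/(1+r)^7 = 53.4745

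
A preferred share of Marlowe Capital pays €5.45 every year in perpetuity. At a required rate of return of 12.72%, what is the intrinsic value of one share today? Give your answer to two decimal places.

€42.85

Zero-growth DDM (perpetuity): P₀ = D/r = 5.45 / 0.1272 = 42.8459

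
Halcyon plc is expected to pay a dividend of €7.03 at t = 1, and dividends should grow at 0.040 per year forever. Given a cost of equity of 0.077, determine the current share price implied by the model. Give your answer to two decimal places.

Gordon growth model: P₀ = D₁/(r − g), with D₁ = 7.03 given directly.
P₀ = 7.0300 / (0.077 − 0.04) = 7.0300 / 0.037 = 190.0000

€190.00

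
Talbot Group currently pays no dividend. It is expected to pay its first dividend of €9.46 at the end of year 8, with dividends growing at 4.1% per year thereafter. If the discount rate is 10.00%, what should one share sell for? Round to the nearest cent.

Deferred-dividend DDM. At t=7 the remaining stream is a growing perpetuity with first payment D_8 = 9.46.
V_7 = D_8/(r−g) = 9.46/(0.1−0.041) = 160.3390
P₀ = V_7/(1+r)^7 = 160.3390/(1+0.1)^7 = 82.2793

€82.28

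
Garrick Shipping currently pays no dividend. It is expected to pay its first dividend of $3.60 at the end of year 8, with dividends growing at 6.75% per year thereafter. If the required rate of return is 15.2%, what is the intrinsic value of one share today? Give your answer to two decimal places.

$15.82

Deferred-dividend DDM. At t=7 the remaining stream is a growing perpetuity with first payment D_8 = 3.60.
V_7 = D_8/(r−g) = 3.60/(0.152−0.0675) = 42.6036
P₀ = V_7/(1+r)^7 = 42.6036/(1+0.152)^7 = 15.8226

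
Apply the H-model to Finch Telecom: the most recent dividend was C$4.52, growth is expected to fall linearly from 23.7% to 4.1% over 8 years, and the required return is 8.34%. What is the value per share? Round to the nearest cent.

C$194.55

H-model: P₀ = D₀[(1+g_L) + H(g_S−g_L)]/(r−g_L), with H = 8/2 = 4.
P₀ = 4.52 × [(1+0.041) + 4×(0.237−0.041)] / (0.0834−0.041)
   = 4.52 × 1.8250 / 0.0424 = 194.5519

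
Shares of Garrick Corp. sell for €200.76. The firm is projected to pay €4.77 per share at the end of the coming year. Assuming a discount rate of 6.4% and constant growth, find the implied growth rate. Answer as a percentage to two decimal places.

4.02%

From P₀ = D₁/(r − g), the implied growth is g = r − D₁/P₀.
g = 0.064 − 4.77/200.76 = 0.064 − 0.02376 = 0.04024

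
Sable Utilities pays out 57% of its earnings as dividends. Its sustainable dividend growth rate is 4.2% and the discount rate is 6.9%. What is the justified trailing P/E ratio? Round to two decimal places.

22.00

Justified trailing P/E = b(1+g)/(r−g) = 0.57×(1+0.042)/(0.069−0.042) = 21.9978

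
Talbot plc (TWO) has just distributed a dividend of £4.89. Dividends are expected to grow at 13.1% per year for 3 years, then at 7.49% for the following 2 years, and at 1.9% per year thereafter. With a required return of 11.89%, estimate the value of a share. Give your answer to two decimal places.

Three-stage DDM. Project D₁…D_5; terminal Gordon value at t=5 with g = 0.019; discount at r = 0.1189.
D_1 = 5.5306
D_2 = 6.2551
D_3 = 7.0745
D_4 = 7.6044
D_5 = 8.1740
TV_5 = 8.3293/(0.1189−0.019) = 83.3761
P₀ = Σ Dₜ/(1+r)ᵗ + TV_5/(1+r)^5 = 72.0452

£72.05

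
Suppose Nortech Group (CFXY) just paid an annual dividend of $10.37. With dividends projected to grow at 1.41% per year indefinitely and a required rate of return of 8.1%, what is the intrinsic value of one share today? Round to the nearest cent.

Gordon growth model: P₀ = D₁/(r − g). D₁ = 10.37 × (1 + 0.0141) = 10.5162.
P₀ = 10.5162 / (0.081 − 0.0141) = 10.5162 / 0.0669 = 157.1931

$157.19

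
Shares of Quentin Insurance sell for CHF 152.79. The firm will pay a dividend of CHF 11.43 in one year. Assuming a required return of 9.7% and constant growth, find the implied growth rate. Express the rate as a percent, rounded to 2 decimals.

From P₀ = D₁/(r − g), the implied growth is g = r − D₁/P₀.
g = 0.097 − 11.43/152.79 = 0.097 − 0.07481 = 0.02219

2.22%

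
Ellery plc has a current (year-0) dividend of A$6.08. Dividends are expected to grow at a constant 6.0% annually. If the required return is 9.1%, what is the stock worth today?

Gordon growth model: P₀ = D₁/(r − g). D₁ = 6.08 × (1 + 0.06) = 6.4448.
P₀ = 6.4448 / (0.091 − 0.06) = 6.4448 / 0.031 = 207.8968

A$207.90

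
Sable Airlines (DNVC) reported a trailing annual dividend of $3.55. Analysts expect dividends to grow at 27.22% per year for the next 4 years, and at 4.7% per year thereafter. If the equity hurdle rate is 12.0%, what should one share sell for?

$104.49

Two-stage DDM. Project D₁…D_4 at 0.2722, terminal growth 0.047, discount at r = 0.12.
D_1 = 4.5163
D_2 = 5.7456
D_3 = 7.3096
D_4 = 9.2993
Terminal value at t=4: TV = D_5/(r−g) = 9.7364/(0.12−0.047) = 133.3748
P₀ = 4.5163/(1+0.12)^1 + 5.7456/(1+0.12)^2 + 7.3096/(1+0.12)^3 + 9.2993/(1+0.12)^4 + 133.3748/(1+0.12)^4 = 104.4876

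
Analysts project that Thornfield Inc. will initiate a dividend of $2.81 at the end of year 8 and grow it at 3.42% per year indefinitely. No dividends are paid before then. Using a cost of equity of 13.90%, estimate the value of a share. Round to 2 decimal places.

Deferred-dividend DDM. At t=7 the remaining stream is a growing perpetuity with first payment D_8 = 2.81.
V_7 = D_8/(r−g) = 2.81/(0.139−0.0342) = 26.8130
P₀ = V_7/(1+r)^7 = 26.8130/(1+0.139)^7 = 10.7815

$10.78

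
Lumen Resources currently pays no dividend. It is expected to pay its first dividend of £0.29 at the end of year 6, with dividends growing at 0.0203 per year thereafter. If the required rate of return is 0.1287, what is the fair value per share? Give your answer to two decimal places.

Deferred-dividend DDM. At t=5 the remaining stream is a growing perpetuity with first payment D_6 = 0.29.
V_5 = D_6/(r−g) = 0.29/(0.1287−0.0203) = 2.6753
P₀ = V_5/(1+r)^5 = 2.6753/(1+0.1287)^5 = 1.4604

£1.46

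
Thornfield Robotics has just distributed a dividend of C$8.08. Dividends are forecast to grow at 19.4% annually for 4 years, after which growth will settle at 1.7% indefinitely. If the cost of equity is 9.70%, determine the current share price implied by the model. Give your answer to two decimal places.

C$184.28

Two-stage DDM. Project D₁…D_4 at 0.194, terminal growth 0.017, discount at r = 0.097.
D_1 = 9.6475
D_2 = 11.5191
D_3 = 13.7539
D_4 = 16.4221
Terminal value at t=4: TV = D_5/(r−g) = 16.7013/(0.097−0.017) = 208.7659
P₀ = 9.6475/(1+0.097)^1 + 11.5191/(1+0.097)^2 + 13.7539/(1+0.097)^3 + 16.4221/(1+0.097)^4 + 208.7659/(1+0.097)^4 = 184.2809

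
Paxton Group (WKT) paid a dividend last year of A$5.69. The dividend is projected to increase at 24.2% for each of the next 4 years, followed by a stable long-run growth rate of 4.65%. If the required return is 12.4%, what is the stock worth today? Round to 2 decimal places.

Two-stage DDM. Project D₁…D_4 at 0.242, terminal growth 0.0465, discount at r = 0.124.
D_1 = 7.0670
D_2 = 8.7772
D_3 = 10.9013
D_4 = 13.5394
Terminal value at t=4: TV = D_5/(r−g) = 14.1690/(0.124−0.0465) = 182.8253
P₀ = 7.0670/(1+0.124)^1 + 8.7772/(1+0.124)^2 + 10.9013/(1+0.124)^3 + 13.5394/(1+0.124)^4 + 182.8253/(1+0.124)^4 = 143.9378

A$143.94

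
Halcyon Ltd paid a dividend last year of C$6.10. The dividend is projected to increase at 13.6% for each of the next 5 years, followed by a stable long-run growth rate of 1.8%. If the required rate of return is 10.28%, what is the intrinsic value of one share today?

C$118.30

Two-stage DDM. Project D₁…D_5 at 0.136, terminal growth 0.018, discount at r = 0.1028.
D_1 = 6.9296
D_2 = 7.8720
D_3 = 8.9426
D_4 = 10.1588
D_5 = 11.5404
Terminal value at t=5: TV = D_6/(r−g) = 11.7481/(0.1028−0.018) = 138.5394
P₀ = 6.9296/(1+0.1028)^1 + 7.8720/(1+0.1028)^2 + 8.9426/(1+0.1028)^3 + 10.1588/(1+0.1028)^4 + 11.5404/(1+0.1028)^5 + 138.5394/(1+0.1028)^5 = 118.3033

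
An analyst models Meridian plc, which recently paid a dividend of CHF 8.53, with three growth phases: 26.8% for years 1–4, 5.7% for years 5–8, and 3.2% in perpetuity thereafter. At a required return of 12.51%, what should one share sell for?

CHF 212.46

Three-stage DDM. Project D₁…D_8; terminal Gordon value at t=8 with g = 0.032; discount at r = 0.1251.
D_1 = 10.8160
D_2 = 13.7147
D_3 = 17.3903
D_4 = 22.0509
D_5 = 23.3078
D_6 = 24.6363
D_7 = 26.0406
D_8 = 27.5249
TV_8 = 28.4057/(0.1251−0.032) = 305.1097
P₀ = Σ Dₜ/(1+r)ᵗ + TV_8/(1+r)^8 = 212.4550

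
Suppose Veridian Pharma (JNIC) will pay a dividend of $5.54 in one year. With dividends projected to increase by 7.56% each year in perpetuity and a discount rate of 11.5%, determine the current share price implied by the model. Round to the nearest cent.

Gordon growth model: P₀ = D₁/(r − g), with D₁ = 5.54 given directly.
P₀ = 5.5400 / (0.115 − 0.0756) = 5.5400 / 0.0394 = 140.6091

$140.61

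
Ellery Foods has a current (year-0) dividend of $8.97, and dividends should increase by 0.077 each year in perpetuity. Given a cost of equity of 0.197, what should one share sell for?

$80.51

Gordon growth model: P₀ = D₁/(r − g). D₁ = 8.97 × (1 + 0.077) = 9.6607.
P₀ = 9.6607 / (0.197 − 0.077) = 9.6607 / 0.12 = 80.5058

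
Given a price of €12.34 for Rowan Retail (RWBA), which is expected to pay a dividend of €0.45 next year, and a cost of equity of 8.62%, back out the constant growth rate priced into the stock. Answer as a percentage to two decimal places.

4.97%

From P₀ = D₁/(r − g), the implied growth is g = r − D₁/P₀.
g = 0.0862 − 0.45/12.34 = 0.0862 − 0.03647 = 0.04973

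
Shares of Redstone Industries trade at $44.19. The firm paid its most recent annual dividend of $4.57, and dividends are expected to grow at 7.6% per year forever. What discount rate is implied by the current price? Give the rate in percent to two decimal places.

18.73%

Rearranging the constant-growth DDM: r = D₁/P₀ + g.
D₁ = 4.57 × (1 + 0.076) = 4.9173.
r = 4.9173 / 44.19 + 0.076 = 0.11128 + 0.076 = 0.18728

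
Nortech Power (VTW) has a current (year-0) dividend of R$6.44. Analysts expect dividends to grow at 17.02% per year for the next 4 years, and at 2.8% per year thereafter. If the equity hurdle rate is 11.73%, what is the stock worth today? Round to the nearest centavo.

Two-stage DDM. Project D₁…D_4 at 0.1702, terminal growth 0.028, discount at r = 0.1173.
D_1 = 7.5361
D_2 = 8.8187
D_3 = 10.3197
D_4 = 12.0761
Terminal value at t=4: TV = D_5/(r−g) = 12.4142/(0.1173−0.028) = 139.0170
P₀ = 7.5361/(1+0.1173)^1 + 8.8187/(1+0.1173)^2 + 10.3197/(1+0.1173)^3 + 12.0761/(1+0.1173)^4 + 139.0170/(1+0.1173)^4 = 118.1618

R$118.16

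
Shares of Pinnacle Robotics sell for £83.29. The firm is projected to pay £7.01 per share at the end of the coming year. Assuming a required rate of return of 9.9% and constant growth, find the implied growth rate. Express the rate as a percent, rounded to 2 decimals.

From P₀ = D₁/(r − g), the implied growth is g = r − D₁/P₀.
g = 0.099 − 7.01/83.29 = 0.099 − 0.08416 = 0.01484

1.48%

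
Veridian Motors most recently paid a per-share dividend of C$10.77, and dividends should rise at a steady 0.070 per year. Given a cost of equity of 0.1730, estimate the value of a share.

Gordon growth model: P₀ = D₁/(r − g). D₁ = 10.77 × (1 + 0.07) = 11.5239.
P₀ = 11.5239 / (0.173 − 0.07) = 11.5239 / 0.103 = 111.8825

C$111.88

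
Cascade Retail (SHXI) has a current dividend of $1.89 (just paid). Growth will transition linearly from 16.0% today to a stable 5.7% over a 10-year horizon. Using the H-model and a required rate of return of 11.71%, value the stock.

$49.44

H-model: P₀ = D₀[(1+g_L) + H(g_S−g_L)]/(r−g_L), with H = 10/2 = 5.
P₀ = 1.89 × [(1+0.057) + 5×(0.16−0.057)] / (0.1171−0.057)
   = 1.89 × 1.5720 / 0.0601 = 49.4356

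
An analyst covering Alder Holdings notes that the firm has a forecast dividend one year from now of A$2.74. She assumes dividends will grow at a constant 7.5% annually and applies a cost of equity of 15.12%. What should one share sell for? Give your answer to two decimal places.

Gordon growth model: P₀ = D₁/(r − g), with D₁ = 2.74 given directly.
P₀ = 2.7400 / (0.1512 − 0.075) = 2.7400 / 0.0762 = 35.9580

A$35.96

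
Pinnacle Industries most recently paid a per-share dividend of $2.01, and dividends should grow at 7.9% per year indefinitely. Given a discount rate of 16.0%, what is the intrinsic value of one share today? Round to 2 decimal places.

$26.78

Gordon growth model: P₀ = D₁/(r − g). D₁ = 2.01 × (1 + 0.079) = 2.1688.
P₀ = 2.1688 / (0.16 − 0.079) = 2.1688 / 0.081 = 26.7752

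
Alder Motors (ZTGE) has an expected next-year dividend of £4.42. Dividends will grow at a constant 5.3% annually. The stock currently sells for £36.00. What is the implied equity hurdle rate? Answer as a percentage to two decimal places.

Rearranging the constant-growth DDM: r = D₁/P₀ + g.
r = 4.4200 / 36.00 + 0.053 = 0.12278 + 0.053 = 0.17578

17.58%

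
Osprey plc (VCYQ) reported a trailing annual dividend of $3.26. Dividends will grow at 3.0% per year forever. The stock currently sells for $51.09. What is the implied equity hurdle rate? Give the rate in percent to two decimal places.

Rearranging the constant-growth DDM: r = D₁/P₀ + g.
D₁ = 3.26 × (1 + 0.03) = 3.3578.
r = 3.3578 / 51.09 + 0.03 = 0.06572 + 0.03 = 0.09572

9.57%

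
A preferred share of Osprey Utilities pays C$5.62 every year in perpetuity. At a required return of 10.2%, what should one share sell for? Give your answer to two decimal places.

C$55.10

Zero-growth DDM (perpetuity): P₀ = D/r = 5.62 / 0.102 = 55.0980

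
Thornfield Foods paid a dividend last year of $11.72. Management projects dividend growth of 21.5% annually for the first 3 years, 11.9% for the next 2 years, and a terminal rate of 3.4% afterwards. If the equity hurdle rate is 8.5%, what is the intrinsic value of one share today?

Three-stage DDM. Project D₁…D_5; terminal Gordon value at t=5 with g = 0.034; discount at r = 0.085.
D_1 = 14.2398
D_2 = 17.3014
D_3 = 21.0211
D_4 = 23.5227
D_5 = 26.3219
TV_5 = 27.2168/(0.085−0.034) = 533.6629
P₀ = Σ Dₜ/(1+r)ᵗ + TV_5/(1+r)^5 = 433.6672

$433.67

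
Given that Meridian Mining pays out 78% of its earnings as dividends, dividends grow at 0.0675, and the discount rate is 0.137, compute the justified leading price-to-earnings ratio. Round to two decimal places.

11.22

Justified leading P/E = b/(r−g) = 0.78/(0.137−0.0675) = 11.2230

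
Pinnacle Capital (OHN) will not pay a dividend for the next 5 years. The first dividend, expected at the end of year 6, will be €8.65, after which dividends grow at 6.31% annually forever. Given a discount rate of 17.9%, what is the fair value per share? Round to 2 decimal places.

€32.76

Deferred-dividend DDM. At t=5 the remaining stream is a growing perpetuity with first payment D_6 = 8.65.
V_5 = D_6/(r−g) = 8.65/(0.179−0.0631) = 74.6333
P₀ = V_5/(1+r)^5 = 74.6333/(1+0.179)^5 = 32.7615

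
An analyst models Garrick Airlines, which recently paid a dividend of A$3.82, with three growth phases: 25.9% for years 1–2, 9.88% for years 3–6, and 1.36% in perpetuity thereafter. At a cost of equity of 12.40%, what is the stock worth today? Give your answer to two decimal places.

Three-stage DDM. Project D₁…D_6; terminal Gordon value at t=6 with g = 0.0136; discount at r = 0.124.
D_1 = 4.8094
D_2 = 6.0550
D_3 = 6.6532
D_4 = 7.3106
D_5 = 8.0329
D_6 = 8.8265
TV_6 = 8.9466/(0.124−0.0136) = 81.0377
P₀ = Σ Dₜ/(1+r)ᵗ + TV_6/(1+r)^6 = 67.3790

A$67.38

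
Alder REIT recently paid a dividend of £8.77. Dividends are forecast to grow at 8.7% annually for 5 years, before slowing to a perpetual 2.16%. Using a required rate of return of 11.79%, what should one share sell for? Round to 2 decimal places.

Two-stage DDM. Project D₁…D_5 at 0.087, terminal growth 0.0216, discount at r = 0.1179.
D_1 = 9.5330
D_2 = 10.3624
D_3 = 11.2639
D_4 = 12.2438
D_5 = 13.3091
Terminal value at t=5: TV = D_6/(r−g) = 13.5965/(0.1179−0.0216) = 141.1893
P₀ = 9.5330/(1+0.1179)^1 + 10.3624/(1+0.1179)^2 + 11.2639/(1+0.1179)^3 + 12.2438/(1+0.1179)^4 + 13.3091/(1+0.1179)^5 + 141.1893/(1+0.1179)^5 = 121.2150

£121.22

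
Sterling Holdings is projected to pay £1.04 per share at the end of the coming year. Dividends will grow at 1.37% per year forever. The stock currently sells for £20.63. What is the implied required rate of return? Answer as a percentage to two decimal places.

Rearranging the constant-growth DDM: r = D₁/P₀ + g.
r = 1.0400 / 20.63 + 0.0137 = 0.05041 + 0.0137 = 0.06411

6.41%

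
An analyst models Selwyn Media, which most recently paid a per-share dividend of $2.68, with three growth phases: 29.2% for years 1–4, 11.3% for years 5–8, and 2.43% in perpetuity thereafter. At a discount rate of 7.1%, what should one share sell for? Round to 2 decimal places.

Three-stage DDM. Project D₁…D_8; terminal Gordon value at t=8 with g = 0.0243; discount at r = 0.071.
D_1 = 3.4626
D_2 = 4.4736
D_3 = 5.7799
D_4 = 7.4677
D_5 = 8.3115
D_6 = 9.2507
D_7 = 10.2960
D_8 = 11.4595
TV_8 = 11.7380/(0.071−0.0243) = 251.3482
P₀ = Σ Dₜ/(1+r)ᵗ + TV_8/(1+r)^8 = 187.7297

$187.73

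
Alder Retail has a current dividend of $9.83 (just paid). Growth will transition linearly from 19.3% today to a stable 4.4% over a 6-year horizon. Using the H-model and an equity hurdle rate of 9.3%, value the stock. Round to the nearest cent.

$299.11

H-model: P₀ = D₀[(1+g_L) + H(g_S−g_L)]/(r−g_L), with H = 6/2 = 3.
P₀ = 9.83 × [(1+0.044) + 3×(0.193−0.044)] / (0.093−0.044)
   = 9.83 × 1.4910 / 0.049 = 299.1129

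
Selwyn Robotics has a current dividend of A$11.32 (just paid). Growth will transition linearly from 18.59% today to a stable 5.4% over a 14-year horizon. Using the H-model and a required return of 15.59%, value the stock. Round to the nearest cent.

H-model: P₀ = D₀[(1+g_L) + H(g_S−g_L)]/(r−g_L), with H = 14/2 = 7.
P₀ = 11.32 × [(1+0.054) + 7×(0.1859−0.054)] / (0.1559−0.054)
   = 11.32 × 1.9773 / 0.1019 = 219.6569

A$219.66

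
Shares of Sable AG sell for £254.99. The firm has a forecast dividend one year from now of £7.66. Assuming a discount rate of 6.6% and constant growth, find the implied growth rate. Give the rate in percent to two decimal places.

From P₀ = D₁/(r − g), the implied growth is g = r − D₁/P₀.
g = 0.066 − 7.66/254.99 = 0.066 − 0.03004 = 0.03596

3.60%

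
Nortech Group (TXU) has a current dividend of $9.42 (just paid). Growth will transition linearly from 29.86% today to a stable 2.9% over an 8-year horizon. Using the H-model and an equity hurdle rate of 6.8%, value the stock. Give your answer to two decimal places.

$509.02

H-model: P₀ = D₀[(1+g_L) + H(g_S−g_L)]/(r−g_L), with H = 8/2 = 4.
P₀ = 9.42 × [(1+0.029) + 4×(0.2986−0.029)] / (0.068−0.029)
   = 9.42 × 2.1074 / 0.039 = 509.0182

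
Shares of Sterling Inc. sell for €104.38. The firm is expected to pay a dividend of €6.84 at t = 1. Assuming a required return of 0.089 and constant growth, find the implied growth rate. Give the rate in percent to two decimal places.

From P₀ = D₁/(r − g), the implied growth is g = r − D₁/P₀.
g = 0.089 − 6.84/104.38 = 0.089 − 0.06553 = 0.02347

2.35%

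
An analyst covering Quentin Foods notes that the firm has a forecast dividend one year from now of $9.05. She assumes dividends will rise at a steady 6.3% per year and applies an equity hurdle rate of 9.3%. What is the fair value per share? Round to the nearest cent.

$301.67

Gordon growth model: P₀ = D₁/(r − g), with D₁ = 9.05 given directly.
P₀ = 9.0500 / (0.093 − 0.063) = 9.0500 / 0.03 = 301.6667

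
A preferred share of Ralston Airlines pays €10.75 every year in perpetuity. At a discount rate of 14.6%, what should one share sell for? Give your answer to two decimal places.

Zero-growth DDM (perpetuity): P₀ = D/r = 10.75 / 0.146 = 73.6301

€73.63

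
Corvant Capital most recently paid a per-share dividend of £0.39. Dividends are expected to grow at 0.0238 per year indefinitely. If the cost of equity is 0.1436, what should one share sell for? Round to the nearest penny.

£3.33

Gordon growth model: P₀ = D₁/(r − g). D₁ = 0.39 × (1 + 0.0238) = 0.3993.
P₀ = 0.3993 / (0.1436 − 0.0238) = 0.3993 / 0.1198 = 3.3329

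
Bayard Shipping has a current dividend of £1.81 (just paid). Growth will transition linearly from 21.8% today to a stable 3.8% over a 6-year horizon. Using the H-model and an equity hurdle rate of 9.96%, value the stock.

H-model: P₀ = D₀[(1+g_L) + H(g_S−g_L)]/(r−g_L), with H = 6/2 = 3.
P₀ = 1.81 × [(1+0.038) + 3×(0.218−0.038)] / (0.0996−0.038)
   = 1.81 × 1.5780 / 0.0616 = 46.3666

£46.37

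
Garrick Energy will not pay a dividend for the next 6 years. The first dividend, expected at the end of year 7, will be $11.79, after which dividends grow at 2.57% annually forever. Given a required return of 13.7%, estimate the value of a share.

$49.03

Deferred-dividend DDM. At t=6 the remaining stream is a growing perpetuity with first payment D_7 = 11.79.
V_6 = D_7/(r−g) = 11.79/(0.137−0.0257) = 105.9299
P₀ = V_6/(1+r)^6 = 105.9299/(1+0.137)^6 = 49.0293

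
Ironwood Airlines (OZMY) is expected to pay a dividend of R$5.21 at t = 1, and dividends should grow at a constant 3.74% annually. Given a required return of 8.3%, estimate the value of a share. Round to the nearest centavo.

Gordon growth model: P₀ = D₁/(r − g), with D₁ = 5.21 given directly.
P₀ = 5.2100 / (0.083 − 0.0374) = 5.2100 / 0.0456 = 114.2544

R$114.25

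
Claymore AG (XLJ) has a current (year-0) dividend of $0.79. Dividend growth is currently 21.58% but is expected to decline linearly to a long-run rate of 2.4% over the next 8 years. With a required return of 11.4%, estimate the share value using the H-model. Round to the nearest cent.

H-model: P₀ = D₀[(1+g_L) + H(g_S−g_L)]/(r−g_L), with H = 8/2 = 4.
P₀ = 0.79 × [(1+0.024) + 4×(0.2158−0.024)] / (0.114−0.024)
   = 0.79 × 1.7912 / 0.09 = 15.7228

$15.72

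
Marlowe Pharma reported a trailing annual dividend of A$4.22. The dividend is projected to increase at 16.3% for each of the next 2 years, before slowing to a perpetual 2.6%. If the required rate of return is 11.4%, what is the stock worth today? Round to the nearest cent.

A$62.63

Two-stage DDM. Project D₁…D_2 at 0.163, terminal growth 0.026, discount at r = 0.114.
D_1 = 4.9079
D_2 = 5.7078
Terminal value at t=2: TV = D_3/(r−g) = 5.8562/(0.114−0.026) = 66.5482
P₀ = 4.9079/(1+0.114)^1 + 5.7078/(1+0.114)^2 + 66.5482/(1+0.114)^2 = 62.6299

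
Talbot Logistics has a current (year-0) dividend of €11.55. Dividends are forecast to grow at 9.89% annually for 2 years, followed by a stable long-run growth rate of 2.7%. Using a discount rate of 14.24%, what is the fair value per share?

Two-stage DDM. Project D₁…D_2 at 0.0989, terminal growth 0.027, discount at r = 0.1424.
D_1 = 12.6923
D_2 = 13.9476
Terminal value at t=2: TV = D_3/(r−g) = 14.3241/(0.1424−0.027) = 124.1261
P₀ = 12.6923/(1+0.1424)^1 + 13.9476/(1+0.1424)^2 + 124.1261/(1+0.1424)^2 = 116.9074

€116.91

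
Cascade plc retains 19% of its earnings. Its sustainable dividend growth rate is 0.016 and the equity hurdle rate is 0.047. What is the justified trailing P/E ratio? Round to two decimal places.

26.55

Payout ratio b = 1 − 0.19 = 0.81.
Justified trailing P/E = b(1+g)/(r−g) = 0.81×(1+0.016)/(0.047−0.016) = 26.5471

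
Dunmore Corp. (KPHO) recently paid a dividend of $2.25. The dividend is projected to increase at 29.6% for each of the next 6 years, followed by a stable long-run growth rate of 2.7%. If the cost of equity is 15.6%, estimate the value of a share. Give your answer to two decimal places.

Two-stage DDM. Project D₁…D_6 at 0.296, terminal growth 0.027, discount at r = 0.156.
D_1 = 2.9160
D_2 = 3.7791
D_3 = 4.8978
D_4 = 6.3475
D_5 = 8.2264
D_6 = 10.6614
Terminal value at t=6: TV = D_7/(r−g) = 10.9492/(0.156−0.027) = 84.8776
P₀ = 2.9160/(1+0.156)^1 + 3.7791/(1+0.156)^2 + 4.8978/(1+0.156)^3 + 6.3475/(1+0.156)^4 + 8.2264/(1+0.156)^5 + 10.6614/(1+0.156)^6 + 84.8776/(1+0.156)^6 = 56.0947

$56.09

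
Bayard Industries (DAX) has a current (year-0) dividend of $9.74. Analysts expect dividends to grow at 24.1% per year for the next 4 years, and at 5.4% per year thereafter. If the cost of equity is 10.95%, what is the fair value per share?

Two-stage DDM. Project D₁…D_4 at 0.241, terminal growth 0.054, discount at r = 0.1095.
D_1 = 12.0873
D_2 = 15.0004
D_3 = 18.6155
D_4 = 23.1018
Terminal value at t=4: TV = D_5/(r−g) = 24.3493/(0.1095−0.054) = 438.7263
P₀ = 12.0873/(1+0.1095)^1 + 15.0004/(1+0.1095)^2 + 18.6155/(1+0.1095)^3 + 23.1018/(1+0.1095)^4 + 438.7263/(1+0.1095)^4 = 341.4792

$341.48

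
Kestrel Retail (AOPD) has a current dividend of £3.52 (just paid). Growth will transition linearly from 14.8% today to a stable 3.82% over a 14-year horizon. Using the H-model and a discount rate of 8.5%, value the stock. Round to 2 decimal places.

H-model: P₀ = D₀[(1+g_L) + H(g_S−g_L)]/(r−g_L), with H = 14/2 = 7.
P₀ = 3.52 × [(1+0.0382) + 7×(0.148−0.0382)] / (0.085−0.0382)
   = 3.52 × 1.8068 / 0.0468 = 135.8961

£135.90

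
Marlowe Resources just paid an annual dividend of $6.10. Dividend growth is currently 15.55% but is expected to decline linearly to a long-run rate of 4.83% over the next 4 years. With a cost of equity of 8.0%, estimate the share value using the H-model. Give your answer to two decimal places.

$242.98

H-model: P₀ = D₀[(1+g_L) + H(g_S−g_L)]/(r−g_L), with H = 4/2 = 2.
P₀ = 6.10 × [(1+0.0483) + 2×(0.1555−0.0483)] / (0.08−0.0483)
   = 6.10 × 1.2627 / 0.0317 = 242.9801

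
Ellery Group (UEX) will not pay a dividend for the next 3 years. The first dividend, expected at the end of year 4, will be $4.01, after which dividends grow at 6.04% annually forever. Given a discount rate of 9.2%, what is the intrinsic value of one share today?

Deferred-dividend DDM. At t=3 the remaining stream is a growing perpetuity with first payment D_4 = 4.01.
V_3 = D_4/(r−g) = 4.01/(0.092−0.0604) = 126.8987
P₀ = V_3/(1+r)^3 = 126.8987/(1+0.092)^3 = 97.4517

$97.45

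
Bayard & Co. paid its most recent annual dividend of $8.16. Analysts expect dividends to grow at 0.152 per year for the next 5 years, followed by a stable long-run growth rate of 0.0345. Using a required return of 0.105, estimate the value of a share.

$193.77

Two-stage DDM. Project D₁…D_5 at 0.152, terminal growth 0.0345, discount at r = 0.105.
D_1 = 9.4003
D_2 = 10.8292
D_3 = 12.4752
D_4 = 14.3714
D_5 = 16.5559
Terminal value at t=5: TV = D_6/(r−g) = 17.1271/(0.105−0.0345) = 242.9371
P₀ = 9.4003/(1+0.105)^1 + 10.8292/(1+0.105)^2 + 12.4752/(1+0.105)^3 + 14.3714/(1+0.105)^4 + 16.5559/(1+0.105)^5 + 242.9371/(1+0.105)^5 = 193.7738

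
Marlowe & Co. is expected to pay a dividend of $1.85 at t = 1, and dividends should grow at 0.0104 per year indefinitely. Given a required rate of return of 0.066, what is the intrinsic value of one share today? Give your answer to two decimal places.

Gordon growth model: P₀ = D₁/(r − g), with D₁ = 1.85 given directly.
P₀ = 1.8500 / (0.066 − 0.0104) = 1.8500 / 0.0556 = 33.2734

$33.27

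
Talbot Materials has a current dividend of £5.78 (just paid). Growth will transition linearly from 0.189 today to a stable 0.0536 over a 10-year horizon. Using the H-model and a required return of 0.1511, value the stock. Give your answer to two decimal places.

£102.59

H-model: P₀ = D₀[(1+g_L) + H(g_S−g_L)]/(r−g_L), with H = 10/2 = 5.
P₀ = 5.78 × [(1+0.0536) + 5×(0.189−0.0536)] / (0.1511−0.0536)
   = 5.78 × 1.7306 / 0.0975 = 102.5935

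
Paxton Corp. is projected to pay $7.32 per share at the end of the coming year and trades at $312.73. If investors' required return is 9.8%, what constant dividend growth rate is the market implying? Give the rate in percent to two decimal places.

From P₀ = D₁/(r − g), the implied growth is g = r − D₁/P₀.
g = 0.098 − 7.32/312.73 = 0.098 − 0.02341 = 0.07459

7.46%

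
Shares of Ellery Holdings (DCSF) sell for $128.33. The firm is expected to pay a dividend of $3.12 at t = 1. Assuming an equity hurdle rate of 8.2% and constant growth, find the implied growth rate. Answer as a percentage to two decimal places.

5.77%

From P₀ = D₁/(r − g), the implied growth is g = r − D₁/P₀.
g = 0.082 − 3.12/128.33 = 0.082 − 0.02431 = 0.05769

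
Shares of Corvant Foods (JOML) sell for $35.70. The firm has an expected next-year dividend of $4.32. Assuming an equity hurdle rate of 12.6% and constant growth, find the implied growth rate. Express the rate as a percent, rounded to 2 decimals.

From P₀ = D₁/(r − g), the implied growth is g = r − D₁/P₀.
g = 0.126 − 4.32/35.70 = 0.126 − 0.12101 = 0.00499

0.50%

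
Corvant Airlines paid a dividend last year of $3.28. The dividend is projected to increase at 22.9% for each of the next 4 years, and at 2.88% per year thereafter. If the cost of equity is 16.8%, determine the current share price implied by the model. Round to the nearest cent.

$44.64

Two-stage DDM. Project D₁…D_4 at 0.229, terminal growth 0.0288, discount at r = 0.168.
D_1 = 4.0311
D_2 = 4.9542
D_3 = 6.0888
D_4 = 7.4831
Terminal value at t=4: TV = D_5/(r−g) = 7.6986/(0.168−0.0288) = 55.3061
P₀ = 4.0311/(1+0.168)^1 + 4.9542/(1+0.168)^2 + 6.0888/(1+0.168)^3 + 7.4831/(1+0.168)^4 + 55.3061/(1+0.168)^4 = 44.6416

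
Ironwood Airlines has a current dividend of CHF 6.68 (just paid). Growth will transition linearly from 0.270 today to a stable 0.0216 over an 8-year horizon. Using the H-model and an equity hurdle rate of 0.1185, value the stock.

CHF 138.92

H-model: P₀ = D₀[(1+g_L) + H(g_S−g_L)]/(r−g_L), with H = 8/2 = 4.
P₀ = 6.68 × [(1+0.0216) + 4×(0.27−0.0216)] / (0.1185−0.0216)
   = 6.68 × 2.0152 / 0.0969 = 138.9219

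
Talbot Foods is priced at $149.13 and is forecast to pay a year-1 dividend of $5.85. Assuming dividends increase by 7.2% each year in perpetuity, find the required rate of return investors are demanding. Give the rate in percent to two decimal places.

Rearranging the constant-growth DDM: r = D₁/P₀ + g.
r = 5.8500 / 149.13 + 0.072 = 0.03923 + 0.072 = 0.11123

11.12%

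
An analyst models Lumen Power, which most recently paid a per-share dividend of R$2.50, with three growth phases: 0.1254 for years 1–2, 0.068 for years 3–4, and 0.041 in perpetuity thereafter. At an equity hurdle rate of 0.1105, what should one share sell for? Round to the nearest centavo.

R$45.52

Three-stage DDM. Project D₁…D_4; terminal Gordon value at t=4 with g = 0.041; discount at r = 0.1105.
D_1 = 2.8135
D_2 = 3.1663
D_3 = 3.3816
D_4 = 3.6116
TV_4 = 3.7596/(0.1105−0.041) = 54.0956
P₀ = Σ Dₜ/(1+r)ᵗ + TV_4/(1+r)^4 = 45.5155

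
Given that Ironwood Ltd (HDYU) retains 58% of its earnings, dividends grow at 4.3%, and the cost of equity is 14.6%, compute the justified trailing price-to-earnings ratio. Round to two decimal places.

Payout ratio b = 1 − 0.58 = 0.42.
Justified trailing P/E = b(1+g)/(r−g) = 0.42×(1+0.043)/(0.146−0.043) = 4.2530

4.25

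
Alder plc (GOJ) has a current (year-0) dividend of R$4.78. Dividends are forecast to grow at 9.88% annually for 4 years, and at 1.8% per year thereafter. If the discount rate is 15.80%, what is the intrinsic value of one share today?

Two-stage DDM. Project D₁…D_4 at 0.0988, terminal growth 0.018, discount at r = 0.158.
D_1 = 5.2523
D_2 = 5.7712
D_3 = 6.3414
D_4 = 6.9679
Terminal value at t=4: TV = D_5/(r−g) = 7.0933/(0.158−0.018) = 50.6667
P₀ = 5.2523/(1+0.158)^1 + 5.7712/(1+0.158)^2 + 6.3414/(1+0.158)^3 + 6.9679/(1+0.158)^4 + 50.6667/(1+0.158)^4 = 44.9747

R$44.97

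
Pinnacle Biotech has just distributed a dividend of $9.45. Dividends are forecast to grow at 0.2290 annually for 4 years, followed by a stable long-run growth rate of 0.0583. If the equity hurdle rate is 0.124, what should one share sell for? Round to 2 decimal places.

$265.07

Two-stage DDM. Project D₁…D_4 at 0.229, terminal growth 0.0583, discount at r = 0.124.
D_1 = 11.6141
D_2 = 14.2737
D_3 = 17.5423
D_4 = 21.5595
Terminal value at t=4: TV = D_5/(r−g) = 22.8165/(0.124−0.0583) = 347.2824
P₀ = 11.6141/(1+0.124)^1 + 14.2737/(1+0.124)^2 + 17.5423/(1+0.124)^3 + 21.5595/(1+0.124)^4 + 347.2824/(1+0.124)^4 = 265.0710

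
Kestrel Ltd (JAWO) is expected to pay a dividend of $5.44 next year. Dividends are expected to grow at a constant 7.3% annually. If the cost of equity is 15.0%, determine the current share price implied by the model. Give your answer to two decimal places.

Gordon growth model: P₀ = D₁/(r − g), with D₁ = 5.44 given directly.
P₀ = 5.4400 / (0.15 − 0.073) = 5.4400 / 0.077 = 70.6494

$70.65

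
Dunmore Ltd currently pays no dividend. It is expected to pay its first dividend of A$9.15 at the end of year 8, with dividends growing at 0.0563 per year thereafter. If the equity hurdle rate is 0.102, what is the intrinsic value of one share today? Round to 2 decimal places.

A$101.45

Deferred-dividend DDM. At t=7 the remaining stream is a growing perpetuity with first payment D_8 = 9.15.
V_7 = D_8/(r−g) = 9.15/(0.102−0.0563) = 200.2188
P₀ = V_7/(1+r)^7 = 200.2188/(1+0.102)^7 = 101.4457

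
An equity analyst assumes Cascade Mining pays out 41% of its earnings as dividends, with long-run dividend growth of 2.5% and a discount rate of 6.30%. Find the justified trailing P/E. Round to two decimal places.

11.06

Justified trailing P/E = b(1+g)/(r−g) = 0.41×(1+0.025)/(0.063−0.025) = 11.0592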